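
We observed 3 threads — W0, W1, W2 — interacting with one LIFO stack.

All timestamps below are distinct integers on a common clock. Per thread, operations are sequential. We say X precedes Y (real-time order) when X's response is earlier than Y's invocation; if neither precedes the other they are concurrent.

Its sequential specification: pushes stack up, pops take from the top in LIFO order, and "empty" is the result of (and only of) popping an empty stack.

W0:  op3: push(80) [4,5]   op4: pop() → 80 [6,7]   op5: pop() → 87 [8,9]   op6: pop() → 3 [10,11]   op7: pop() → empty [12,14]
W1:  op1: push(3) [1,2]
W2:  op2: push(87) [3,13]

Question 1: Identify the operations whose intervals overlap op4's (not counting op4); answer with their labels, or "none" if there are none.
Answer: op2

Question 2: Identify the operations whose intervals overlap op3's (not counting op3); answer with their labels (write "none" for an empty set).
Answer: op2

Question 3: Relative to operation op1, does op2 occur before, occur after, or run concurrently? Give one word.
Answer: after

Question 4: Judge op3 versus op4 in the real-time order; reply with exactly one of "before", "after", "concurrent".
Answer: before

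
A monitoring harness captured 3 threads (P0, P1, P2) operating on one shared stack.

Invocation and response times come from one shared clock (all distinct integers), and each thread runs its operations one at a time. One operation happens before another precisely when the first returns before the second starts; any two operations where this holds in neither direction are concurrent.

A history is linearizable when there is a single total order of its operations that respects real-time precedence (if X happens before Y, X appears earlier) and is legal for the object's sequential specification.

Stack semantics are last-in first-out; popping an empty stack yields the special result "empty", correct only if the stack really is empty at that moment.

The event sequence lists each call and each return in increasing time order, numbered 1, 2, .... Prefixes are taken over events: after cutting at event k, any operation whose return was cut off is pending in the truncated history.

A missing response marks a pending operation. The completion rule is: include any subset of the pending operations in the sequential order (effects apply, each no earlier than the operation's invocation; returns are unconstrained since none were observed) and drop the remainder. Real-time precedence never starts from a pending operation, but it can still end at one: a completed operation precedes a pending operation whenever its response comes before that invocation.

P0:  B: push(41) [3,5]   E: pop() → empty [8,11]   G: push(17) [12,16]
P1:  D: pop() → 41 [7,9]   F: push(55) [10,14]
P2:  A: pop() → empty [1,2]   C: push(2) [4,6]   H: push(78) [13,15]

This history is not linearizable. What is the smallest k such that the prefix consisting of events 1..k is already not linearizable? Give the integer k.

11

events 1..10 are linearizable; a witness order is A, B, C, E, D:
after step 1 (A pop() → empty): stack <>
after step 2 (B push(41)): stack <41>
after step 3 (C push(2)): stack <41,2>
after step 4 (E pop() (pending, included)): stack <41>
after step 5 (D pop() → 41): stack <>
once event 11 joins (E's response, time 11), exhaustive search finds no witness
completion choices over the 1 pending operation (F) were checked; none helps
for example A, B, C, D, E (pending dropped) fails at step 4: D pop() → 41 is not legal there
for example A, B, C, E, D (pending dropped) fails at step 4: E pop() → empty is not legal there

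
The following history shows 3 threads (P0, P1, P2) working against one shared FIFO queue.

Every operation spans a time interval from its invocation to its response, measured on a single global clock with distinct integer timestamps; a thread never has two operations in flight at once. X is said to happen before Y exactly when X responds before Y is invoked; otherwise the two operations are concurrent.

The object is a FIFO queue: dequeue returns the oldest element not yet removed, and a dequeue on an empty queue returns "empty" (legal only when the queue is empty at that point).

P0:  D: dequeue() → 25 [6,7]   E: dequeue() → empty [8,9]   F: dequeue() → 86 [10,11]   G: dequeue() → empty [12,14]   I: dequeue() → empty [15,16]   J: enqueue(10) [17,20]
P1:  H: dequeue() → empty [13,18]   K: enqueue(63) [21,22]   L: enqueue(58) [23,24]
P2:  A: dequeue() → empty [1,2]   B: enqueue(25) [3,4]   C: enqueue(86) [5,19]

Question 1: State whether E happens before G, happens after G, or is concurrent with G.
E spans [8,9], G spans [12,14]
resp(E)=9 < inv(G)=12

before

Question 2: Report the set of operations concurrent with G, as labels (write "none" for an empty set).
G spans [12,14]: anything still running between times 12 and 14 counts as concurrent
A [1,2]: before
B [3,4]: before
C [5,19]: concurrent
D [6,7]: before
E [8,9]: before
F [10,11]: before
H [13,18]: concurrent
I [15,16]: after
J [17,20]: after
K [21,22]: after
L [23,24]: after

C, H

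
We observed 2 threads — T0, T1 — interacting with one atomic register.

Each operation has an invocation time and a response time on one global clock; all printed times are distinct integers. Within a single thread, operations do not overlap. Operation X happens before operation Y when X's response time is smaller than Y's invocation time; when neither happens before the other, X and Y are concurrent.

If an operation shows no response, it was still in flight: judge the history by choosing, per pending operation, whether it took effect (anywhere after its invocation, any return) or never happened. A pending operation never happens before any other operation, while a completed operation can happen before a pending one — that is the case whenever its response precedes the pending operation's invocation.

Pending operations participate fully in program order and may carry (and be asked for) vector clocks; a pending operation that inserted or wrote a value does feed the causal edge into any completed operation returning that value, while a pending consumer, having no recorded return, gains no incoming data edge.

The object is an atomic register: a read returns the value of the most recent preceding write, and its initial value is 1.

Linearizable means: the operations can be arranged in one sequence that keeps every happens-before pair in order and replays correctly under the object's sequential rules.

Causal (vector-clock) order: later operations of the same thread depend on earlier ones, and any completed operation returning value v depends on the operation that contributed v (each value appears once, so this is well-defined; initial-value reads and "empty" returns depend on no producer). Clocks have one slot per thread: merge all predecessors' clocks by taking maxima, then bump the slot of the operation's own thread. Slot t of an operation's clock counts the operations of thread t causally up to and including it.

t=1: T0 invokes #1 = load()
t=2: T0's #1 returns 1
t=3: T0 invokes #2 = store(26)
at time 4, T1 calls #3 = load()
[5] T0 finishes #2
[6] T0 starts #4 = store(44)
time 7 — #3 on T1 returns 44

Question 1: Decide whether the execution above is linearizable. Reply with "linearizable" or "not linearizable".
one valid linearization: #1, #2, #4, #3
1. #1 load() → 1, leaving value 1
2. #2 store(26), leaving value 26
3. #4 store(44) (pending, included), leaving value 44
4. #3 load() → 44, leaving value 44

linearizable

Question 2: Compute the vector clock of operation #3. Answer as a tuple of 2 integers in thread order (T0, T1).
invoked at 1, #1 has no predecessors; its own T0 bump gives (1, 0)
merge at #2 (invoked 3): VC(#1)=(1, 0), own-thread bump on T0 → (2, 0)
merge at #4 (invoked 6): VC(#2)=(2, 0), own-thread bump on T0 → (3, 0)
merge at #3 (invoked 4): VC(#4)=(3, 0), own-thread bump on T1 → (3, 1)
target: VC(#3) = (3, 1)

(3, 1)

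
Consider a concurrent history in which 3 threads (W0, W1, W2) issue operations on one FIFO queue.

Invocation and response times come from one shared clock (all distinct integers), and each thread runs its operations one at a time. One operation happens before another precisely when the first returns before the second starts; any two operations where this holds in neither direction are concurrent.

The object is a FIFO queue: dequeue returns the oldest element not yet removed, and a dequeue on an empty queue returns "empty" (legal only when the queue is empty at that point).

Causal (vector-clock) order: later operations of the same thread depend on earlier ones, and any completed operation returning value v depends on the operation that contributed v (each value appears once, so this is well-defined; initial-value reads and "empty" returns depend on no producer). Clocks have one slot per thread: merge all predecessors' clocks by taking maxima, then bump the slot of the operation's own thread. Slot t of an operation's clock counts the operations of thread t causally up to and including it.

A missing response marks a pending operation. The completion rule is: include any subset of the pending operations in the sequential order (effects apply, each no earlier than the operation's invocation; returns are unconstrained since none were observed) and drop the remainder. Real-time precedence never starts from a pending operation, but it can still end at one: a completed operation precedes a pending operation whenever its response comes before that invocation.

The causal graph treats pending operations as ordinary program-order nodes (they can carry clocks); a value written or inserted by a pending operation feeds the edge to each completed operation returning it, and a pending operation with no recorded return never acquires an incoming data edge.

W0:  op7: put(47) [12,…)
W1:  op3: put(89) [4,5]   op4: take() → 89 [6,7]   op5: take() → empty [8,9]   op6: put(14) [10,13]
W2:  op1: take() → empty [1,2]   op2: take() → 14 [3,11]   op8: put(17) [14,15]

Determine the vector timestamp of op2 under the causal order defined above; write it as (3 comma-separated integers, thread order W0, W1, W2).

(0, 4, 2)

no predecessors for op1 (invoked 1): W2 increments from zero → (0, 0, 1)
no predecessors for op3 (invoked 4): W1 increments from zero → (0, 1, 0)
no predecessors for op7 (invoked 12): W0 increments from zero → (1, 0, 0)
invoked at 6, op4 merges VC(op3)=(0, 1, 0) and bumps W1's slot → (0, 2, 0)
invoked at 8, op5 merges VC(op4)=(0, 2, 0) and bumps W1's slot → (0, 3, 0)
invoked at 10, op6 merges VC(op5)=(0, 3, 0) and bumps W1's slot → (0, 4, 0)
invoked at 3, op2 merges VC(op1)=(0, 0, 1), VC(op6)=(0, 4, 0) and bumps W2's slot → (0, 4, 2)
invoked at 14, op8 merges VC(op2)=(0, 4, 2) and bumps W2's slot → (0, 4, 3)
target: VC(op2) = (0, 4, 2)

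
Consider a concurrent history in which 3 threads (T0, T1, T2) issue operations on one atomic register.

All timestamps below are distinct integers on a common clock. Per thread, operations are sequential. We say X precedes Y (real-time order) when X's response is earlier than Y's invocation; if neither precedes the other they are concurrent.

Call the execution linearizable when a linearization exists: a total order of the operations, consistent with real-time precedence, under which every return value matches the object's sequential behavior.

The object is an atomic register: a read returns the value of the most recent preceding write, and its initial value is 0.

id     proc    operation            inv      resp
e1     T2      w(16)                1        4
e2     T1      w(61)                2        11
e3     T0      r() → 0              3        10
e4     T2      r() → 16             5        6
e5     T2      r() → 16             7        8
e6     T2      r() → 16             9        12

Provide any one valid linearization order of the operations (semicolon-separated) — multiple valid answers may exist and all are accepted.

e3; e1; e4; e5; e6; e2

1. e3 r() → 0, leaving value 0
2. e1 w(16), leaving value 16
3. e4 r() → 16, leaving value 16
4. e5 r() → 16, leaving value 16
5. e6 r() → 16, leaving value 16
6. e2 w(61), leaving value 61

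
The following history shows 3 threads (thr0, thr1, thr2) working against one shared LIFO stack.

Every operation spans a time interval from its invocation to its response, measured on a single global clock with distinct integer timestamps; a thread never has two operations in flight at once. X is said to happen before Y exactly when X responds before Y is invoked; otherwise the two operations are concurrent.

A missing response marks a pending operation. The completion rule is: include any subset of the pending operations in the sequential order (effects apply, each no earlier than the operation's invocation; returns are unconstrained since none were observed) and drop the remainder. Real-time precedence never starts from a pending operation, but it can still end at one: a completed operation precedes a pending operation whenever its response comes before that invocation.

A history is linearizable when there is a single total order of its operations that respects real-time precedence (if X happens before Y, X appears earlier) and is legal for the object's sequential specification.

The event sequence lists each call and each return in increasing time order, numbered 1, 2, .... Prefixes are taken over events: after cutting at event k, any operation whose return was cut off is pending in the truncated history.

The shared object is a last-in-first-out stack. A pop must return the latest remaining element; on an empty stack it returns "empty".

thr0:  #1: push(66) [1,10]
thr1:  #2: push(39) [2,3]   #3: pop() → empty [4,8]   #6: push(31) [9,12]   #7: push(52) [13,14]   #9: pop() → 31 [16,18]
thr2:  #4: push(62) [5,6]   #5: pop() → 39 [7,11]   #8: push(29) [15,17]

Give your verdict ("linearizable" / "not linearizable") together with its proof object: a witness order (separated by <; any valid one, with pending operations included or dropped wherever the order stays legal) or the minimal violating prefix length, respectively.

through event 7 a valid linearization exists; event 8 (#3 responding at time 8) ends that
no legal order exists: 2 real-time-consistent candidates over 3 completed LIFO stack operations, all rejected
no completion choice of the 2 pending operations (#1, #5) rescues it — every subset was tried
sample order #2, #3, #4 (pending dropped) stalls at step 2 — #3 pop() → empty has no legal effect
sample order #2, #4, #3 (pending dropped) stalls at step 3 — #3 pop() → empty has no legal effect

not linearizable — minimal violating prefix: 8 events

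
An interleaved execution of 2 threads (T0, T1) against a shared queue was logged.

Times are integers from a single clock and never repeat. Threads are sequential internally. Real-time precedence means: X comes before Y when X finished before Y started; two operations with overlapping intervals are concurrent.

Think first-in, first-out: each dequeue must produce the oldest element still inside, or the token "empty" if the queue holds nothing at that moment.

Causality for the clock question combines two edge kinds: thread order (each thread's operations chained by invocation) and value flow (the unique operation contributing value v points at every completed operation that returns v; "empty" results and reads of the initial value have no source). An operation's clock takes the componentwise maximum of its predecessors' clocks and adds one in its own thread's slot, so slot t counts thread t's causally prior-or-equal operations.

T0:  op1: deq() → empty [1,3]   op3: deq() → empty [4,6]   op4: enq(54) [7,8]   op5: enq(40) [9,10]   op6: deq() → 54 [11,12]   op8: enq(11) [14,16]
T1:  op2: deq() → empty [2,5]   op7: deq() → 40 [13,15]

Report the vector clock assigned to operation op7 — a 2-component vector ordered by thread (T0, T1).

(4, 2)

VC(op2, invoked at 2): no causal predecessors; +1 on T1 → (0, 1)
VC(op1, invoked at 1): no causal predecessors; +1 on T0 → (1, 0)
VC(op3, invoked at 4): max of VC(op1)=(1, 0), then +1 on thread T0 → (2, 0)
VC(op4, invoked at 7): max of VC(op3)=(2, 0), then +1 on thread T0 → (3, 0)
VC(op5, invoked at 9): max of VC(op4)=(3, 0), then +1 on thread T0 → (4, 0)
VC(op6, invoked at 11): max of VC(op4)=(3, 0), VC(op5)=(4, 0), then +1 on thread T0 → (5, 0)
VC(op7, invoked at 13): max of VC(op2)=(0, 1), VC(op5)=(4, 0), then +1 on thread T1 → (4, 2)
VC(op8, invoked at 14): max of VC(op6)=(5, 0), then +1 on thread T0 → (6, 0)
target: VC(op7) = (4, 2)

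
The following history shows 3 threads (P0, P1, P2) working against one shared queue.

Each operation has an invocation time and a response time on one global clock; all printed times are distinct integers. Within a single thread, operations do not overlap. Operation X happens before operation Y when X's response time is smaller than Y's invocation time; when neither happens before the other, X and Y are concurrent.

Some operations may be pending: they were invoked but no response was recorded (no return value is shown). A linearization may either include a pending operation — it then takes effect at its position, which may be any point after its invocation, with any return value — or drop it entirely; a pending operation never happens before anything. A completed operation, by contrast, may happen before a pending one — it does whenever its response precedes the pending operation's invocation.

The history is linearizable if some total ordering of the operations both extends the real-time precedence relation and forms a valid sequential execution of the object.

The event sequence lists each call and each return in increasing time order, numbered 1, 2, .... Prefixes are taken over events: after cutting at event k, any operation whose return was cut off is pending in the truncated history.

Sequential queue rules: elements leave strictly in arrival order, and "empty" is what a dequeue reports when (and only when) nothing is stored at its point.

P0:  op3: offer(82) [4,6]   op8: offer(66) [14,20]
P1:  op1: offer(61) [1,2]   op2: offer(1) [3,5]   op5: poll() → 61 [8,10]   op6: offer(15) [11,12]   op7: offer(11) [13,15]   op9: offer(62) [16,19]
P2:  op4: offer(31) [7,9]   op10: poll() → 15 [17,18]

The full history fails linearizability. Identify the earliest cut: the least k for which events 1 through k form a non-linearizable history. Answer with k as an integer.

one valid order for events 1..17 is op1, op2, op3, op4, op5, op6, op7:
step 1: op1 offer(61) — queue <61>
step 2: op2 offer(1) — queue <61,1>
step 3: op3 offer(82) — queue <61,1,82>
step 4: op4 offer(31) — queue <61,1,82,31>
step 5: op5 poll() → 61 — queue <1,82,31>
step 6: op6 offer(15) — queue <1,82,31,15>
step 7: op7 offer(11) — queue <1,82,31,15,11>
at event 18 (op10's time-18 response) nothing linearizes any more
every completion of the 2 pending operations (op8, op9) was checked; none linearizes
e.g. op1, op2, op3, op4, op5, op6, op7, op10 (pending dropped): illegal at step 8, since op10 poll() → 15 cannot apply there
e.g. op1, op2, op3, op5, op4, op6, op7, op10 (pending dropped): illegal at step 8, since op10 poll() → 15 cannot apply there

18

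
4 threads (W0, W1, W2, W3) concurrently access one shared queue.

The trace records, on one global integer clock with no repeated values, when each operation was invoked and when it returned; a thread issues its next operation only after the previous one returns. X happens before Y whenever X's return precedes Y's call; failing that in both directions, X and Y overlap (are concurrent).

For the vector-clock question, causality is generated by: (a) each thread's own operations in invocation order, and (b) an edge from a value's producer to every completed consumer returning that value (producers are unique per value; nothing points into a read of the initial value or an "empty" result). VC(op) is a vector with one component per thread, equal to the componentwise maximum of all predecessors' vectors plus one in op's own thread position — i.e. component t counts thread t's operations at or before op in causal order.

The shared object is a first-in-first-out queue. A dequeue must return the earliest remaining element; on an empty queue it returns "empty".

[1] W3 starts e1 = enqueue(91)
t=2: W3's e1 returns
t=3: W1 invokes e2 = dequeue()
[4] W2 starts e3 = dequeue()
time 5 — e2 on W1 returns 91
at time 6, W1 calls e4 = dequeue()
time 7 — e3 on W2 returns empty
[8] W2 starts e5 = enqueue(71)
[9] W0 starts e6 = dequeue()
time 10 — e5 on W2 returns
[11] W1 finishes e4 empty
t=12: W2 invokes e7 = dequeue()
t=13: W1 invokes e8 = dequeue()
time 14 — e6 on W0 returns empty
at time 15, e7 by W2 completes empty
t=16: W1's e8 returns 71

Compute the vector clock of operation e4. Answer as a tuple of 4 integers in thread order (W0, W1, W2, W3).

no predecessors for e1 (invoked 1): W3 increments from zero → (0, 0, 0, 1)
no predecessors for e3 (invoked 4): W2 increments from zero → (0, 0, 1, 0)
no predecessors for e6 (invoked 9): W0 increments from zero → (1, 0, 0, 0)
e5 (invocation 8): componentwise max over VC(e3)=(0, 0, 1, 0), +1 at W2, giving (0, 0, 2, 0)
e2 (invocation 3): componentwise max over VC(e1)=(0, 0, 0, 1), +1 at W1, giving (0, 1, 0, 1)
e7 (invocation 12): componentwise max over VC(e5)=(0, 0, 2, 0), +1 at W2, giving (0, 0, 3, 0)
e4 (invocation 6): componentwise max over VC(e2)=(0, 1, 0, 1), +1 at W1, giving (0, 2, 0, 1)
e8 (invocation 13): componentwise max over VC(e4)=(0, 2, 0, 1), VC(e5)=(0, 0, 2, 0), +1 at W1, giving (0, 3, 2, 1)
target: VC(e4) = (0, 2, 0, 1)

(0, 2, 0, 1)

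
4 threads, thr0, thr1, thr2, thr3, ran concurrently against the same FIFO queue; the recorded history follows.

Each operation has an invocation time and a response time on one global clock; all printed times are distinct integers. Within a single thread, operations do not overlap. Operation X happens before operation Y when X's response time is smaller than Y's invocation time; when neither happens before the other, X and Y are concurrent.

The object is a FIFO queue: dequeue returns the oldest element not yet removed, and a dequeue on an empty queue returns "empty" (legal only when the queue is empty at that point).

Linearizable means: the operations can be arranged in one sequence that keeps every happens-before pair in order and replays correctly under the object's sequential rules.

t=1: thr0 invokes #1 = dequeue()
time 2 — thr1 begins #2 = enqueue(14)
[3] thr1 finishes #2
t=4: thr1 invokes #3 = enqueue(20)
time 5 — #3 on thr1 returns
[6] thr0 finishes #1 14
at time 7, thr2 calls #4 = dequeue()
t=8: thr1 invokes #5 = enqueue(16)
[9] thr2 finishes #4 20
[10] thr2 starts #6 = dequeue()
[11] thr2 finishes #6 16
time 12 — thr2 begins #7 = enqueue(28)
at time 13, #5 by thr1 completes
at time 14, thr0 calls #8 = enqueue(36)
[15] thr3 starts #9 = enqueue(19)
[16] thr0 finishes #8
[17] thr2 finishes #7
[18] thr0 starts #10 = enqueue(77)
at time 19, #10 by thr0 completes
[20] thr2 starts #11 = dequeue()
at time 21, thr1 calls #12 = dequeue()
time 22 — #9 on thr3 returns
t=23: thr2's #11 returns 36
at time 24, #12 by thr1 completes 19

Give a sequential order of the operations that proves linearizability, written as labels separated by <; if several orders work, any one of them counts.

1. #2 enqueue(14), leaving queue <14>
2. #1 dequeue() → 14, leaving queue <>
3. #3 enqueue(20), leaving queue <20>
4. #4 dequeue() → 20, leaving queue <>
5. #5 enqueue(16), leaving queue <16>
6. #6 dequeue() → 16, leaving queue <>
7. #8 enqueue(36), leaving queue <36>
8. #9 enqueue(19), leaving queue <36,19>
9. #7 enqueue(28), leaving queue <36,19,28>
10. #10 enqueue(77), leaving queue <36,19,28,77>
11. #11 dequeue() → 36, leaving queue <19,28,77>
12. #12 dequeue() → 19, leaving queue <28,77>

#2 < #1 < #3 < #4 < #5 < #6 < #8 < #9 < #7 < #10 < #11 < #12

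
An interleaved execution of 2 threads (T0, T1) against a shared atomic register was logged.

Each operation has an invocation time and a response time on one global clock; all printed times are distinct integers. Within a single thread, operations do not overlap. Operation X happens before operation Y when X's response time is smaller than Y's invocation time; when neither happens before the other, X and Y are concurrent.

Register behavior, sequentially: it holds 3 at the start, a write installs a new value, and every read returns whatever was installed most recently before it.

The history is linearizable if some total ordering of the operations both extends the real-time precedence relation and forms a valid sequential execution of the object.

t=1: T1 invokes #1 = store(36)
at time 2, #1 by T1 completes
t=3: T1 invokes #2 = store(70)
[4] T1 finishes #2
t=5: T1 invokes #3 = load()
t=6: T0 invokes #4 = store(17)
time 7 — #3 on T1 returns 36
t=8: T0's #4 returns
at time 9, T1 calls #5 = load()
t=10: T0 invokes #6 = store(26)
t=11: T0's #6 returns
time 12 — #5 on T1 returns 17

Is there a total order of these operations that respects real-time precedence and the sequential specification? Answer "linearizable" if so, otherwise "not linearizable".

through event 6 a valid linearization exists; event 7 (#3 responding at time 7) ends that
one real-time candidate order over the 3 completed operations — the atomic register replay rejects it
no escape via the 1 pending operation (#4): every completion choice fails
take #1, #2, #3 (pending dropped): step 3 already fails, because #3 load() → 36 cannot occur there

not linearizable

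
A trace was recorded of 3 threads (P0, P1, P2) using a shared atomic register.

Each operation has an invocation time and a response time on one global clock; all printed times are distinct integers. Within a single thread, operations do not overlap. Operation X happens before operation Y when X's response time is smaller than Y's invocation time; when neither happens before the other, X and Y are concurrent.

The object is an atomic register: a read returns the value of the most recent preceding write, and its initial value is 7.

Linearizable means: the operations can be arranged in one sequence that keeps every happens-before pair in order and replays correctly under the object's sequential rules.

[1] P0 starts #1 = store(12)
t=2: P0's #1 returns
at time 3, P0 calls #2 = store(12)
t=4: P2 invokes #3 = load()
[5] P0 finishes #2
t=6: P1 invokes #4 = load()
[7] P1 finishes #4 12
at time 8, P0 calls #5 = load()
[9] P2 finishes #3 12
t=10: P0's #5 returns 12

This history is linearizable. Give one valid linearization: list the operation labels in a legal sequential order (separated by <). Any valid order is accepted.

1. #1 store(12), leaving value 12
2. #2 store(12), leaving value 12
3. #3 load() → 12, leaving value 12
4. #4 load() → 12, leaving value 12
5. #5 load() → 12, leaving value 12

#1 < #2 < #3 < #4 < #5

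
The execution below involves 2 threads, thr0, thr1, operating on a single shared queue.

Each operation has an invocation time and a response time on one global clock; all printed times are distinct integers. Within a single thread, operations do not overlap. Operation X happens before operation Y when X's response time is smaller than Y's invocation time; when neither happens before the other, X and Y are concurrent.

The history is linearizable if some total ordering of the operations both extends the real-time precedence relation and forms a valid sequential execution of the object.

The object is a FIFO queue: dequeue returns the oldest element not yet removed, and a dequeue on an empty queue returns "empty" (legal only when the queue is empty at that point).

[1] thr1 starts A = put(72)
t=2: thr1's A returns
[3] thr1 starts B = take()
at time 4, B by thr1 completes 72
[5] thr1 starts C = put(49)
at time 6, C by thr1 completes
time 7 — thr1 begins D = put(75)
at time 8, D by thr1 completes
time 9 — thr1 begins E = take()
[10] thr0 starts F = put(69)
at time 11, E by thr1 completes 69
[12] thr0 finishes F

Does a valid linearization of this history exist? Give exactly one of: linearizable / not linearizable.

not linearizable

the violation lands at event 11, E's response at time 11: events 1..10 linearize, events 1..11 do not
exhaustive check: the 5 completed queue ops admit one real-time order; illegal
every completion of the 1 pending operation (F) was checked; none linearizes
e.g. A, B, C, D, E (pending dropped): illegal at step 5, since E take() → 69 cannot apply there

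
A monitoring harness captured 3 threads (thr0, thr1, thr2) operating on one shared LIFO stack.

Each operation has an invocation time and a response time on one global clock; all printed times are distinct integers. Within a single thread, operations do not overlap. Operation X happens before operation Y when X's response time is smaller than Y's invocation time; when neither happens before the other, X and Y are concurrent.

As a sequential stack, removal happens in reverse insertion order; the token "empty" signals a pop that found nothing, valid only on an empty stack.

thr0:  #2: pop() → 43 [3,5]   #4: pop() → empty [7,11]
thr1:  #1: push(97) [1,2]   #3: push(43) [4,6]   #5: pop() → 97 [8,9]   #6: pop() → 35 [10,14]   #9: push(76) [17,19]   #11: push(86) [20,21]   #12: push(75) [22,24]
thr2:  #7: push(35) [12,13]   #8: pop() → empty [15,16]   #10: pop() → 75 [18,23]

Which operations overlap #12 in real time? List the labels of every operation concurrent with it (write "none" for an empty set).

concurrent with #12 ([22,24]): every op whose interval crosses 22..24
#1 [1,2]: before
#2 [3,5]: before
#3 [4,6]: before
#4 [7,11]: before
#5 [8,9]: before
#6 [10,14]: before
#7 [12,13]: before
#8 [15,16]: before
#9 [17,19]: before
#10 [18,23]: concurrent
#11 [20,21]: before

#10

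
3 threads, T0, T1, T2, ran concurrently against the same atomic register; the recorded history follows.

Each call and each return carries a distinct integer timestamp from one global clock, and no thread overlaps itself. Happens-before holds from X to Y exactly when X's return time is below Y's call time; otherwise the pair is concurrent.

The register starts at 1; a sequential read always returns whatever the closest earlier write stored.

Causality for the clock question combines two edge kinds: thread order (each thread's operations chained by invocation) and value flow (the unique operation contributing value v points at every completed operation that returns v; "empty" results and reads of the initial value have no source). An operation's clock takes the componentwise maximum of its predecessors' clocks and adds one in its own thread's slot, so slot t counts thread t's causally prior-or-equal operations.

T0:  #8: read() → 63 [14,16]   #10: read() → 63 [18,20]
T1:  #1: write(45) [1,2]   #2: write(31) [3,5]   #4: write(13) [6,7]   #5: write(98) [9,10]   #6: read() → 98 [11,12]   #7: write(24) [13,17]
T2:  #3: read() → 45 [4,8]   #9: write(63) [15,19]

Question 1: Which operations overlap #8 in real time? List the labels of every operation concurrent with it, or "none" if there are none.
#7, #9

overlap test against #8 [14,16]: concurrent iff the interval meets 14..16
#1 [1,2]: before
#2 [3,5]: before
#3 [4,8]: before
#4 [6,7]: before
#5 [9,10]: before
#6 [11,12]: before
#7 [13,17]: concurrent
#9 [15,19]: concurrent
#10 [18,20]: after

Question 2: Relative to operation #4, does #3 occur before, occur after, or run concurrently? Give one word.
concurrent

#3 spans [4,8], #4 spans [6,7]
the intervals overlap in both directions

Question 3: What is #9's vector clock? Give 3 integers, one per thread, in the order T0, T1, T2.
(0, 1, 2)

no predecessors for #1 (invoked 1): T1 increments from zero → (0, 1, 0)
#3 (invocation 4): componentwise max over VC(#1)=(0, 1, 0), +1 at T2, giving (0, 1, 1)
#2 (invocation 3): componentwise max over VC(#1)=(0, 1, 0), +1 at T1, giving (0, 2, 0)
#9 (invocation 15): componentwise max over VC(#3)=(0, 1, 1), +1 at T2, giving (0, 1, 2)
#4 (invocation 6): componentwise max over VC(#2)=(0, 2, 0), +1 at T1, giving (0, 3, 0)
#5 (invocation 9): componentwise max over VC(#4)=(0, 3, 0), +1 at T1, giving (0, 4, 0)
#8 (invocation 14): componentwise max over VC(#9)=(0, 1, 2), +1 at T0, giving (1, 1, 2)
#6 (invocation 11): componentwise max over VC(#5)=(0, 4, 0), +1 at T1, giving (0, 5, 0)
#10 (invocation 18): componentwise max over VC(#8)=(1, 1, 2), VC(#9)=(0, 1, 2), +1 at T0, giving (2, 1, 2)
#7 (invocation 13): componentwise max over VC(#6)=(0, 5, 0), +1 at T1, giving (0, 6, 0)
target: VC(#9) = (0, 1, 2)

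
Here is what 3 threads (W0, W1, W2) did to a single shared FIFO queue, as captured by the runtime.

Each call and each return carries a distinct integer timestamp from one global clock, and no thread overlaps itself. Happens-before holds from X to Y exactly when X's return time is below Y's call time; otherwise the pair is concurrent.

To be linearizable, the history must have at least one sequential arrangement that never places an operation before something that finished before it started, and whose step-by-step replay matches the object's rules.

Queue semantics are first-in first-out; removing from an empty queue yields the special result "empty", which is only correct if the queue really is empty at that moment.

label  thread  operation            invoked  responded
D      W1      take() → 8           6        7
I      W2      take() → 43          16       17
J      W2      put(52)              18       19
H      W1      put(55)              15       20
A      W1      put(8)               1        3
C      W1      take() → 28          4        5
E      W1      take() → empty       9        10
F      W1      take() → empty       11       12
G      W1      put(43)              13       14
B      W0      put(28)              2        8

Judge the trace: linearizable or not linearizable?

linearizable

witness order: B, A, C, D, E, F, G, H, I, J
1. B put(28), leaving queue <28>
2. A put(8), leaving queue <28,8>
3. C take() → 28, leaving queue <8>
4. D take() → 8, leaving queue <>
5. E take() → empty, leaving queue <>
6. F take() → empty, leaving queue <>
7. G put(43), leaving queue <43>
8. H put(55), leaving queue <43,55>
9. I take() → 43, leaving queue <55>
10. J put(52), leaving queue <55,52>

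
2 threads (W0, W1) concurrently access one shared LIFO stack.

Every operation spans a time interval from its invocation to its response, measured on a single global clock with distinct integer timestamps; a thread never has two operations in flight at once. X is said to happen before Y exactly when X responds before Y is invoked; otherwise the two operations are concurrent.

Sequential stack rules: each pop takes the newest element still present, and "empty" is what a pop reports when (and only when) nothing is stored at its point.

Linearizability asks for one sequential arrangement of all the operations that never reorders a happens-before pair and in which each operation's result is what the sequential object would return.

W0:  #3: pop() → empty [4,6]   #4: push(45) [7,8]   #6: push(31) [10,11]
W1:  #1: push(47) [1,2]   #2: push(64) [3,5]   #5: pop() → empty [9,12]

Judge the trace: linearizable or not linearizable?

prefix check: 1..5 passes, 1..6 fails once #3's time-6 response joins
2 orders of the 3 completed LIFO stack ops respect real time; none is legal
take #1, #2, #3: step 3 already fails, because #3 pop() → empty cannot occur there
take #1, #3, #2: step 2 already fails, because #3 pop() → empty cannot occur there

not linearizable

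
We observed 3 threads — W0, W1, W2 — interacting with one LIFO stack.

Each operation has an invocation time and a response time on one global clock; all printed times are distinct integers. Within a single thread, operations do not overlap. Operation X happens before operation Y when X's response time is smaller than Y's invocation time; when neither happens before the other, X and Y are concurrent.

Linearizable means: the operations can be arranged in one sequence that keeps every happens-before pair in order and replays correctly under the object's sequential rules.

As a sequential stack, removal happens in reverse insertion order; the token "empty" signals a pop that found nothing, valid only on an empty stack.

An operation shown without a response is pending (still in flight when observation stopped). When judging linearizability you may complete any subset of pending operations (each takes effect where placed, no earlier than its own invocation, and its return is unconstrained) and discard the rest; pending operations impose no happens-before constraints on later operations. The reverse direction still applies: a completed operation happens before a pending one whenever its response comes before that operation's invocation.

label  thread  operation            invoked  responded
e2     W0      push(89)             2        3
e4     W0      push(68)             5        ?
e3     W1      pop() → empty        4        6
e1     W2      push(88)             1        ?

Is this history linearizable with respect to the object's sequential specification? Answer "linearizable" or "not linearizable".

events 1..5 are fine; event 6 — the response of e3 at time 6 — makes the prefix non-linearizable
the completed operations (2 total) allow one real-time order; the LIFO stack replay rejects it
every completion of the 2 pending operations (e1, e4) was checked; none linearizes
e.g. e2, e3 (pending dropped): illegal at step 2, since e3 pop() → empty cannot apply there

not linearizable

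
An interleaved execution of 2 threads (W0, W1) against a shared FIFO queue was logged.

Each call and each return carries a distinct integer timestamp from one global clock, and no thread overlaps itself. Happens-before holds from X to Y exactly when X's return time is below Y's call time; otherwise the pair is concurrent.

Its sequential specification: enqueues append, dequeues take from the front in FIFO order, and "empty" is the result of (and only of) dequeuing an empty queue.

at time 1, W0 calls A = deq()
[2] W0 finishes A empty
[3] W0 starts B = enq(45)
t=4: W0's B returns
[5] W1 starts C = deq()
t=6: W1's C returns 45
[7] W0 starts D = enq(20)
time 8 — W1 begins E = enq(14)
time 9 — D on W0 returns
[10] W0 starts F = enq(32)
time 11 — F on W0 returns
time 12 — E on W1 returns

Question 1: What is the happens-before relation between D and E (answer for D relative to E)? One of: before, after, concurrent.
concurrent

D spans [7,9], E spans [8,12]
the intervals overlap in both directions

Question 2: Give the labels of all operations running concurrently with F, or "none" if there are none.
E

F spans [10,11]; an op avoiding the whole window 10..11 is ordered, any other is concurrent
A [1,2]: before
B [3,4]: before
C [5,6]: before
D [7,9]: before
E [8,12]: concurrent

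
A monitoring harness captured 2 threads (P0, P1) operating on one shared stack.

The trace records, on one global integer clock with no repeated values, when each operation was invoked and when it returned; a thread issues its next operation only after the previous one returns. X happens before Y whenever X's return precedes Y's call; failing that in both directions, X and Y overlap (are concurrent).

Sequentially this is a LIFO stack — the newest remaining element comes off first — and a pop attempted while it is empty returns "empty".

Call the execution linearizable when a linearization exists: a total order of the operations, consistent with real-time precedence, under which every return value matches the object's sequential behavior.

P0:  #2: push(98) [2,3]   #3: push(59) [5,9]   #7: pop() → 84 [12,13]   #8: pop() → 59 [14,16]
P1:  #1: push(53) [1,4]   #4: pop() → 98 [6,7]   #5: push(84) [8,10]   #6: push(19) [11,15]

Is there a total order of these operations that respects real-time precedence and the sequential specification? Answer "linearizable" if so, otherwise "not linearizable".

one valid linearization: #1, #2, #4, #3, #5, #7, #8, #6
after step 1 (#1 push(53)): stack <53>
after step 2 (#2 push(98)): stack <53,98>
after step 3 (#4 pop() → 98): stack <53>
after step 4 (#3 push(59)): stack <53,59>
after step 5 (#5 push(84)): stack <53,59,84>
after step 6 (#7 pop() → 84): stack <53,59>
after step 7 (#8 pop() → 59): stack <53>
after step 8 (#6 push(19)): stack <53,19>

linearizable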